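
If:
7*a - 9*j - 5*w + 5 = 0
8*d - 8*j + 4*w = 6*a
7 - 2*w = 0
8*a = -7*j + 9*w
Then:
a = 371/121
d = 17/11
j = 241/242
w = 7/2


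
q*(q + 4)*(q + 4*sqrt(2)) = q^3 + 4*q^2 + 4*sqrt(2)*q^2 + 16*sqrt(2)*q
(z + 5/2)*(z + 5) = z^2 + 15*z/2 + 25/2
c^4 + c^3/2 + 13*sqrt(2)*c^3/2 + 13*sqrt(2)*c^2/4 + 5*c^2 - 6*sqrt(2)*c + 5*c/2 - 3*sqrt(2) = (c + 1/2)*(c - sqrt(2)/2)*(c + sqrt(2))*(c + 6*sqrt(2))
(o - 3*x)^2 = o^2 - 6*o*x + 9*x^2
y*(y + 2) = y^2 + 2*y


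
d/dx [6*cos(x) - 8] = -6*sin(x)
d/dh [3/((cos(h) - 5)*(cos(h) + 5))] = 3*sin(2*h)/((cos(h) - 5)^2*(cos(h) + 5)^2)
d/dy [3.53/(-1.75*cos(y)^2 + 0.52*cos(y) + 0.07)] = (1.8356 - 12.355*cos(y))*sin(y)/(-1.75*cos(y)^2 + 0.52*cos(y) + 0.07)^2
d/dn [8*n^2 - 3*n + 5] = 16*n - 3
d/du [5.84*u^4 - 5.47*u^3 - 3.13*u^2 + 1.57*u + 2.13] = 23.36*u^3 - 16.41*u^2 - 6.26*u + 1.57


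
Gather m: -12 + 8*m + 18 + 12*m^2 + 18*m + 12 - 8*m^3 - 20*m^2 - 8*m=-8*m^3 - 8*m^2 + 18*m + 18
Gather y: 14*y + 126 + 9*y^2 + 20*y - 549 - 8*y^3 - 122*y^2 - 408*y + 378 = -8*y^3 - 113*y^2 - 374*y - 45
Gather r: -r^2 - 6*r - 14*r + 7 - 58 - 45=-r^2 - 20*r - 96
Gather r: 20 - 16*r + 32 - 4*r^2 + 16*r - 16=36 - 4*r^2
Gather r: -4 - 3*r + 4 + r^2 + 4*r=r^2 + r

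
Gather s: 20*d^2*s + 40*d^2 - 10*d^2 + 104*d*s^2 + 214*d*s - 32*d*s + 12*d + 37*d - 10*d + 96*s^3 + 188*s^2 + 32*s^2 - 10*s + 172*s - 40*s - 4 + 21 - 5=30*d^2 + 39*d + 96*s^3 + s^2*(104*d + 220) + s*(20*d^2 + 182*d + 122) + 12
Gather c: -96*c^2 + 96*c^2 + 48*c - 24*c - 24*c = 0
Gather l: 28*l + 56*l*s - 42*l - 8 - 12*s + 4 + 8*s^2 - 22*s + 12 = l*(56*s - 14) + 8*s^2 - 34*s + 8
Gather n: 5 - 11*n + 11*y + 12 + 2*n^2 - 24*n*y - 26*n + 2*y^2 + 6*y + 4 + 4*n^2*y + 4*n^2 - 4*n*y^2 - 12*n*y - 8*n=n^2*(4*y + 6) + n*(-4*y^2 - 36*y - 45) + 2*y^2 + 17*y + 21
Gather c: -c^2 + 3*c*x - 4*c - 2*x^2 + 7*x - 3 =-c^2 + c*(3*x - 4) - 2*x^2 + 7*x - 3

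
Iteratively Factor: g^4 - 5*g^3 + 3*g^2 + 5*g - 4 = (g - 4)*(g^3 - g^2 - g + 1) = (g - 4)*(g + 1)*(g^2 - 2*g + 1) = (g - 4)*(g - 1)*(g + 1)*(g - 1)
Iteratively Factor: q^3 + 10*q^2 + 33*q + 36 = (q + 4)*(q^2 + 6*q + 9) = (q + 3)*(q + 4)*(q + 3)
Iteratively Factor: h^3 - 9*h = (h)*(h^2 - 9) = h*(h + 3)*(h - 3)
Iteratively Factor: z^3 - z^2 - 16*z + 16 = (z - 1)*(z^2 - 16) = (z - 4)*(z - 1)*(z + 4)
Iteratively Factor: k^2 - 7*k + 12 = (k - 4)*(k - 3)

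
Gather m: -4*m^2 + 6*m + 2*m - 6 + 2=-4*m^2 + 8*m - 4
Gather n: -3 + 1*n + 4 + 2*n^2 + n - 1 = 2*n^2 + 2*n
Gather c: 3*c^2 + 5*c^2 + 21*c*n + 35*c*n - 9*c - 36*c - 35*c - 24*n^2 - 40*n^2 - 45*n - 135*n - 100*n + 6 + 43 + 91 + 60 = 8*c^2 + c*(56*n - 80) - 64*n^2 - 280*n + 200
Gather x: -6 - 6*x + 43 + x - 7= 30 - 5*x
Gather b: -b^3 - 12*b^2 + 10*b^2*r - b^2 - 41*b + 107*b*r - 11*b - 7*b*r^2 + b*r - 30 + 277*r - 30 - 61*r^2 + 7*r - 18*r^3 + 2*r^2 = -b^3 + b^2*(10*r - 13) + b*(-7*r^2 + 108*r - 52) - 18*r^3 - 59*r^2 + 284*r - 60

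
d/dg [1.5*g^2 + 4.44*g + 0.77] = 3.0*g + 4.44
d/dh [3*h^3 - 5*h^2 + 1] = h*(9*h - 10)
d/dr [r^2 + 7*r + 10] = 2*r + 7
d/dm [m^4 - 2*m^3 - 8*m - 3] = 4*m^3 - 6*m^2 - 8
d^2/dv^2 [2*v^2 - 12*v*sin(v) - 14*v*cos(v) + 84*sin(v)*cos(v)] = 12*v*sin(v) + 14*v*cos(v) + 28*sin(v) - 168*sin(2*v) - 24*cos(v) + 4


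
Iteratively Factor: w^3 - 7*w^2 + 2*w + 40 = (w + 2)*(w^2 - 9*w + 20) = (w - 5)*(w + 2)*(w - 4)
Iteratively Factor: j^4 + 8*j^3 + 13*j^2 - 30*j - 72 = (j + 3)*(j^3 + 5*j^2 - 2*j - 24) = (j - 2)*(j + 3)*(j^2 + 7*j + 12) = (j - 2)*(j + 3)^2*(j + 4)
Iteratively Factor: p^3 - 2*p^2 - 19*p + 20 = (p - 1)*(p^2 - p - 20) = (p - 1)*(p + 4)*(p - 5)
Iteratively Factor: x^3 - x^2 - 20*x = (x)*(x^2 - x - 20) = x*(x + 4)*(x - 5)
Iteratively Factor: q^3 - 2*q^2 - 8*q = (q)*(q^2 - 2*q - 8) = q*(q + 2)*(q - 4)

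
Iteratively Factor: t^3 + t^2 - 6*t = (t - 2)*(t^2 + 3*t) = (t - 2)*(t + 3)*(t)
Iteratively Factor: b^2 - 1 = (b - 1)*(b + 1)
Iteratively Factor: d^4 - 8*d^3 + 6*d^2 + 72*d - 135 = (d + 3)*(d^3 - 11*d^2 + 39*d - 45) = (d - 3)*(d + 3)*(d^2 - 8*d + 15) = (d - 3)^2*(d + 3)*(d - 5)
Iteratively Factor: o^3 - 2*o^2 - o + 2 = (o - 1)*(o^2 - o - 2) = (o - 2)*(o - 1)*(o + 1)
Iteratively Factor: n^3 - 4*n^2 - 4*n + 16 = (n - 2)*(n^2 - 2*n - 8) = (n - 4)*(n - 2)*(n + 2)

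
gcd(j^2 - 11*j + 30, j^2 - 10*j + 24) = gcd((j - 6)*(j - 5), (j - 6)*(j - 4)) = j - 6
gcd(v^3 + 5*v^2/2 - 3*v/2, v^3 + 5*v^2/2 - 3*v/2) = v^3 + 5*v^2/2 - 3*v/2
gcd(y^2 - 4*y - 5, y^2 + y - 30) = y - 5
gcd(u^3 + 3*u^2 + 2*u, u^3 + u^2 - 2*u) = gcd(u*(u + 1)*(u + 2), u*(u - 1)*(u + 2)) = u^2 + 2*u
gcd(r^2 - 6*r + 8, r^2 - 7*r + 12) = r - 4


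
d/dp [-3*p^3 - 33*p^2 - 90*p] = -9*p^2 - 66*p - 90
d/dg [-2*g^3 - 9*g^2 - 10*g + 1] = -6*g^2 - 18*g - 10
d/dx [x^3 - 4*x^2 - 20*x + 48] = 3*x^2 - 8*x - 20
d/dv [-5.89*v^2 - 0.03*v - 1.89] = -11.78*v - 0.03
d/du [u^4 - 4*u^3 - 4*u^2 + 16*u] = 4*u^3 - 12*u^2 - 8*u + 16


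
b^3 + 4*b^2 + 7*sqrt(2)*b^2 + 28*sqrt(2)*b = b*(b + 4)*(b + 7*sqrt(2))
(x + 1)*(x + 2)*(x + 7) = x^3 + 10*x^2 + 23*x + 14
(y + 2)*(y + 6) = y^2 + 8*y + 12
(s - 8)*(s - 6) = s^2 - 14*s + 48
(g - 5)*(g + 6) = g^2 + g - 30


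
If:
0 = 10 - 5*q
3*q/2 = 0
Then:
No Solution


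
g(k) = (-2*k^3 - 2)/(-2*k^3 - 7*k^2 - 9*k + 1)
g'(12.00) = 0.02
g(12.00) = 0.76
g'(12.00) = 0.02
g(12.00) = 0.76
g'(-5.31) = 0.24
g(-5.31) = 1.97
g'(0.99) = -0.05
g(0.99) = 0.24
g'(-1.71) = -2.37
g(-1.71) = 1.35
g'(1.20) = 0.03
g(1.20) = 0.23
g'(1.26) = 0.04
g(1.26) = 0.24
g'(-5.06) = 0.26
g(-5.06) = 2.03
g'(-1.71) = -2.37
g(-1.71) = 1.35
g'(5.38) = 0.05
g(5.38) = 0.56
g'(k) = -6*k^2/(-2*k^3 - 7*k^2 - 9*k + 1) + (-2*k^3 - 2)*(6*k^2 + 14*k + 9)/(-2*k^3 - 7*k^2 - 9*k + 1)^2 = 2*(7*k^4 + 18*k^3 - 9*k^2 - 14*k - 9)/(4*k^6 + 28*k^5 + 85*k^4 + 122*k^3 + 67*k^2 - 18*k + 1)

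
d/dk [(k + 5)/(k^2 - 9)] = (k^2 - 2*k*(k + 5) - 9)/(k^2 - 9)^2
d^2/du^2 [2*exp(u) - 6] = 2*exp(u)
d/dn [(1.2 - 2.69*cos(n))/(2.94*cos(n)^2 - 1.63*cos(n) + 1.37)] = (-7.9086*cos(n)^2 + 7.056*cos(n) + 1.7293)*sin(n)/(8.6436*cos(n)^4 - 9.5844*cos(n)^3 + 10.7125*cos(n)^2 - 4.4662*cos(n) + 1.8769)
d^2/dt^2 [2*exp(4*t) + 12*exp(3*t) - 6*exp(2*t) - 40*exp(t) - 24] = (32*exp(3*t) + 108*exp(2*t) - 24*exp(t) - 40)*exp(t)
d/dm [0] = 0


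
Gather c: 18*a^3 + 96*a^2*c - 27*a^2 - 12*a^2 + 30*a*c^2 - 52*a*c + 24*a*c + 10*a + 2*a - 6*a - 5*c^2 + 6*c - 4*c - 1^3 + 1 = 18*a^3 - 39*a^2 + 6*a + c^2*(30*a - 5) + c*(96*a^2 - 28*a + 2)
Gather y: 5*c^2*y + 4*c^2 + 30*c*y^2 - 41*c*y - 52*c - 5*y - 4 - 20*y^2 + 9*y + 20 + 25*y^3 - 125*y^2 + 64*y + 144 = 4*c^2 - 52*c + 25*y^3 + y^2*(30*c - 145) + y*(5*c^2 - 41*c + 68) + 160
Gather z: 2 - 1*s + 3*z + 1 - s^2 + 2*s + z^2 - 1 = -s^2 + s + z^2 + 3*z + 2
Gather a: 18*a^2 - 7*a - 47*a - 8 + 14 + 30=18*a^2 - 54*a + 36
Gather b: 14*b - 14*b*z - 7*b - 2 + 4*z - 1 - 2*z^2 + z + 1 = b*(7 - 14*z) - 2*z^2 + 5*z - 2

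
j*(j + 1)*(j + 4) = j^3 + 5*j^2 + 4*j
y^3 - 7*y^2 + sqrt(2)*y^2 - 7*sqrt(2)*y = y*(y - 7)*(y + sqrt(2))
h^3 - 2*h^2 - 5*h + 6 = (h - 3)*(h - 1)*(h + 2)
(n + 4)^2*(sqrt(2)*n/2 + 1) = sqrt(2)*n^3/2 + n^2 + 4*sqrt(2)*n^2 + 8*n + 8*sqrt(2)*n + 16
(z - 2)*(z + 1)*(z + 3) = z^3 + 2*z^2 - 5*z - 6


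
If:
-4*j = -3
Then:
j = 3/4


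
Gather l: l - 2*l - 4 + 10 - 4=2 - l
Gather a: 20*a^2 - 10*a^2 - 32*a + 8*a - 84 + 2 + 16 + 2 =10*a^2 - 24*a - 64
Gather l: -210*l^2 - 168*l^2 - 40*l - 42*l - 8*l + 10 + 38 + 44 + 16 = -378*l^2 - 90*l + 108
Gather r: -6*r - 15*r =-21*r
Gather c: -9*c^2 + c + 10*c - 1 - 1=-9*c^2 + 11*c - 2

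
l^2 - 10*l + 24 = (l - 6)*(l - 4)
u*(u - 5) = u^2 - 5*u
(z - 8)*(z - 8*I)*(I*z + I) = I*z^3 + 8*z^2 - 7*I*z^2 - 56*z - 8*I*z - 64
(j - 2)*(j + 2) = j^2 - 4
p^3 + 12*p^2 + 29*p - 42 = (p - 1)*(p + 6)*(p + 7)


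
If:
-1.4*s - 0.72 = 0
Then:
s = -0.51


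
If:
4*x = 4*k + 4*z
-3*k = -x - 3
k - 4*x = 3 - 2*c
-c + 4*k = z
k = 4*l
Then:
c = 51/7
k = 15/7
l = 15/28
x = 24/7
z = 9/7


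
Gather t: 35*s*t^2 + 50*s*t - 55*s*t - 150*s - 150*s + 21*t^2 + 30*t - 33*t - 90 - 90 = -300*s + t^2*(35*s + 21) + t*(-5*s - 3) - 180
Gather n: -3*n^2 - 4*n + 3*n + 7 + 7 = -3*n^2 - n + 14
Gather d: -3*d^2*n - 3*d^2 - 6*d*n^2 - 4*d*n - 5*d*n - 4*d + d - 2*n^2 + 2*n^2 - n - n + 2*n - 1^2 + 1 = d^2*(-3*n - 3) + d*(-6*n^2 - 9*n - 3)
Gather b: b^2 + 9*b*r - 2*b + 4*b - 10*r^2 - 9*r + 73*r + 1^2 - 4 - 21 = b^2 + b*(9*r + 2) - 10*r^2 + 64*r - 24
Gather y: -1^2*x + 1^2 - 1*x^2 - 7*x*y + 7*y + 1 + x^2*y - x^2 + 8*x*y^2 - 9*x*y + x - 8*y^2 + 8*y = -2*x^2 + y^2*(8*x - 8) + y*(x^2 - 16*x + 15) + 2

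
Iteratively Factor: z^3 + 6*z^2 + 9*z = (z)*(z^2 + 6*z + 9) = z*(z + 3)*(z + 3)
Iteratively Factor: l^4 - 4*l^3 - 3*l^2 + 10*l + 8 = (l - 4)*(l^3 - 3*l - 2) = (l - 4)*(l + 1)*(l^2 - l - 2) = (l - 4)*(l - 2)*(l + 1)*(l + 1)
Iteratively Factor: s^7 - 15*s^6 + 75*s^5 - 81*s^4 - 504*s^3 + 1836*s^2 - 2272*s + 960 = (s + 3)*(s^6 - 18*s^5 + 129*s^4 - 468*s^3 + 900*s^2 - 864*s + 320) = (s - 1)*(s + 3)*(s^5 - 17*s^4 + 112*s^3 - 356*s^2 + 544*s - 320) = (s - 2)*(s - 1)*(s + 3)*(s^4 - 15*s^3 + 82*s^2 - 192*s + 160) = (s - 4)*(s - 2)*(s - 1)*(s + 3)*(s^3 - 11*s^2 + 38*s - 40) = (s - 4)^2*(s - 2)*(s - 1)*(s + 3)*(s^2 - 7*s + 10) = (s - 4)^2*(s - 2)^2*(s - 1)*(s + 3)*(s - 5)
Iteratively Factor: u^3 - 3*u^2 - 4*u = (u)*(u^2 - 3*u - 4) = u*(u - 4)*(u + 1)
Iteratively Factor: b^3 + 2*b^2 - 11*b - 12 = (b + 4)*(b^2 - 2*b - 3) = (b - 3)*(b + 4)*(b + 1)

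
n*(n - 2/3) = n^2 - 2*n/3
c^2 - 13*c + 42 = (c - 7)*(c - 6)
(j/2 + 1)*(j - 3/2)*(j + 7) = j^3/2 + 15*j^2/4 + j/4 - 21/2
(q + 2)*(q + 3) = q^2 + 5*q + 6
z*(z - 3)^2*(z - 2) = z^4 - 8*z^3 + 21*z^2 - 18*z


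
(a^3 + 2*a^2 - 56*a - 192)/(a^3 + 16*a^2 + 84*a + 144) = (a - 8)/(a + 6)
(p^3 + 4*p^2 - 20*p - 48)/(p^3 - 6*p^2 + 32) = (p + 6)/(p - 4)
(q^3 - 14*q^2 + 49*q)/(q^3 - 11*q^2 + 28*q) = (q - 7)/(q - 4)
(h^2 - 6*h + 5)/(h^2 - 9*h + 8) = (h - 5)/(h - 8)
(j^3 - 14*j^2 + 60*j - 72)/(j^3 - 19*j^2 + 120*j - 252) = (j - 2)/(j - 7)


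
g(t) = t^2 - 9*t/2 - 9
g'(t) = 2*t - 9/2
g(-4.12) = 26.51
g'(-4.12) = -12.74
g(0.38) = -10.57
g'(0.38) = -3.74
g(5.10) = -5.94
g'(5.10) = 5.70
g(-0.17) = -8.21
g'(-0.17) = -4.84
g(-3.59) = 20.04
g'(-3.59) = -11.68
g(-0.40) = -7.04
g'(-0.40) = -5.30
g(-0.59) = -6.00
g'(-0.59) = -5.68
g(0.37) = -10.53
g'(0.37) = -3.76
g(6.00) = 0.00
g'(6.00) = 7.50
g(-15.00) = 283.50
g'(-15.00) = -34.50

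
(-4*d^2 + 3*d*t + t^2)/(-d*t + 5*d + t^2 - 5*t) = (4*d + t)/(t - 5)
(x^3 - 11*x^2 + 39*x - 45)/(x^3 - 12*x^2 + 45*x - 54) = (x - 5)/(x - 6)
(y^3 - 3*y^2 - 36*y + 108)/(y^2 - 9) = (y^2 - 36)/(y + 3)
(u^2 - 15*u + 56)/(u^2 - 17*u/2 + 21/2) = 2*(u - 8)/(2*u - 3)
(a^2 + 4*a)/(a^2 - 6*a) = (a + 4)/(a - 6)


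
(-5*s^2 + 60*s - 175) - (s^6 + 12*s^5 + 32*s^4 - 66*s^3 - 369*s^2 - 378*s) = -s^6 - 12*s^5 - 32*s^4 + 66*s^3 + 364*s^2 + 438*s - 175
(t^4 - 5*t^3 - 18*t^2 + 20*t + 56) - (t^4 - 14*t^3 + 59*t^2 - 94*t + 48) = 9*t^3 - 77*t^2 + 114*t + 8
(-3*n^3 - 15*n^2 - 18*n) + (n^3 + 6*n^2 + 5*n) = -2*n^3 - 9*n^2 - 13*n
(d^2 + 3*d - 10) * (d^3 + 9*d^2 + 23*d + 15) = d^5 + 12*d^4 + 40*d^3 - 6*d^2 - 185*d - 150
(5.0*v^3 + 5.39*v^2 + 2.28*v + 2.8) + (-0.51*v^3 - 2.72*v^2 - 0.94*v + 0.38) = 4.49*v^3 + 2.67*v^2 + 1.34*v + 3.18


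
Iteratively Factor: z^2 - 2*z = (z)*(z - 2)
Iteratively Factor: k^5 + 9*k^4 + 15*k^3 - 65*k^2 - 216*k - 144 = (k + 3)*(k^4 + 6*k^3 - 3*k^2 - 56*k - 48) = (k + 3)*(k + 4)*(k^3 + 2*k^2 - 11*k - 12) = (k - 3)*(k + 3)*(k + 4)*(k^2 + 5*k + 4) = (k - 3)*(k + 3)*(k + 4)^2*(k + 1)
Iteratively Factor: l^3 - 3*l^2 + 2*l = (l)*(l^2 - 3*l + 2) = l*(l - 2)*(l - 1)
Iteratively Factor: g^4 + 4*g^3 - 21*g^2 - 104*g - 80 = (g + 4)*(g^3 - 21*g - 20) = (g + 1)*(g + 4)*(g^2 - g - 20) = (g - 5)*(g + 1)*(g + 4)*(g + 4)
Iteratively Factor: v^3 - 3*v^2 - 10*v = (v - 5)*(v^2 + 2*v) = v*(v - 5)*(v + 2)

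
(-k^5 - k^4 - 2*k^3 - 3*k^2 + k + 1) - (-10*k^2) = -k^5 - k^4 - 2*k^3 + 7*k^2 + k + 1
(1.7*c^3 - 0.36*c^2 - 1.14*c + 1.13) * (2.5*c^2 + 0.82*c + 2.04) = 4.25*c^5 + 0.494*c^4 + 0.3228*c^3 + 1.1558*c^2 - 1.399*c + 2.3052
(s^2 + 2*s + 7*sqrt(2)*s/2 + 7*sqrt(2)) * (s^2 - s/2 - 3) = s^4 + 3*s^3/2 + 7*sqrt(2)*s^3/2 - 4*s^2 + 21*sqrt(2)*s^2/4 - 14*sqrt(2)*s - 6*s - 21*sqrt(2)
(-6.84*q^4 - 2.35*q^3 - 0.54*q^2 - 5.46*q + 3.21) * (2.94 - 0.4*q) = 2.736*q^5 - 19.1696*q^4 - 6.693*q^3 + 0.5964*q^2 - 17.3364*q + 9.4374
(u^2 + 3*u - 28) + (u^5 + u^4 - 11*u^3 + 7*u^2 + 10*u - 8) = u^5 + u^4 - 11*u^3 + 8*u^2 + 13*u - 36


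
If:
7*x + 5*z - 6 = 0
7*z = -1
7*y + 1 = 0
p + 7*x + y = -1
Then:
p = -53/7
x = 47/49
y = -1/7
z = -1/7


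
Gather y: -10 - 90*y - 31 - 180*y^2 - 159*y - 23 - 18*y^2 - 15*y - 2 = -198*y^2 - 264*y - 66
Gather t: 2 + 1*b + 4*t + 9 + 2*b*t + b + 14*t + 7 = 2*b + t*(2*b + 18) + 18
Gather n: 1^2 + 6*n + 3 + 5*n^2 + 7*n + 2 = 5*n^2 + 13*n + 6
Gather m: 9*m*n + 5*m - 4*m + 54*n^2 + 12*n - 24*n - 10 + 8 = m*(9*n + 1) + 54*n^2 - 12*n - 2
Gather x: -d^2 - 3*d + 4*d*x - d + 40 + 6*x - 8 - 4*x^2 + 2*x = -d^2 - 4*d - 4*x^2 + x*(4*d + 8) + 32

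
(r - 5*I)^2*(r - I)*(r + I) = r^4 - 10*I*r^3 - 24*r^2 - 10*I*r - 25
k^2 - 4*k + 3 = (k - 3)*(k - 1)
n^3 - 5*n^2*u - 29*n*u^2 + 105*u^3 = (n - 7*u)*(n - 3*u)*(n + 5*u)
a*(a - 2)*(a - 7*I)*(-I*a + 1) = -I*a^4 - 6*a^3 + 2*I*a^3 + 12*a^2 - 7*I*a^2 + 14*I*a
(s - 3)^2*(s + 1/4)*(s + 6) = s^4 + s^3/4 - 27*s^2 + 189*s/4 + 27/2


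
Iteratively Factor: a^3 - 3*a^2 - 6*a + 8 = (a + 2)*(a^2 - 5*a + 4) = (a - 4)*(a + 2)*(a - 1)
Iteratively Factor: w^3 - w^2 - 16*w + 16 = (w - 1)*(w^2 - 16) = (w - 4)*(w - 1)*(w + 4)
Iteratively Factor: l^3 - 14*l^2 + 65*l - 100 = (l - 5)*(l^2 - 9*l + 20) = (l - 5)^2*(l - 4)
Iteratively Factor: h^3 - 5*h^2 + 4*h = (h - 4)*(h^2 - h) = (h - 4)*(h - 1)*(h)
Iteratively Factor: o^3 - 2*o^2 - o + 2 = (o - 1)*(o^2 - o - 2) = (o - 2)*(o - 1)*(o + 1)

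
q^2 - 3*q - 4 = (q - 4)*(q + 1)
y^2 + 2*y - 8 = (y - 2)*(y + 4)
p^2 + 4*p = p*(p + 4)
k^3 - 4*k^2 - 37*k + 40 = (k - 8)*(k - 1)*(k + 5)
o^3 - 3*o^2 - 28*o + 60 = (o - 6)*(o - 2)*(o + 5)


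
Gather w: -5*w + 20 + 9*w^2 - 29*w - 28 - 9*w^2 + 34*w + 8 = 0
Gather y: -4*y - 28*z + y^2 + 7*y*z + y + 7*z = y^2 + y*(7*z - 3) - 21*z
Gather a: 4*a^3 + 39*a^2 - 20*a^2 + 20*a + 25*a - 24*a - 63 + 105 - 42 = 4*a^3 + 19*a^2 + 21*a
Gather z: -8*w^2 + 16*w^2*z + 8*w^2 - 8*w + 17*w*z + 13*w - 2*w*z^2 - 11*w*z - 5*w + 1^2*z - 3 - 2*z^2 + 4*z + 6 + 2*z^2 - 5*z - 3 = -2*w*z^2 + z*(16*w^2 + 6*w)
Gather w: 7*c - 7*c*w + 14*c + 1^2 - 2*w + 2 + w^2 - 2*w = 21*c + w^2 + w*(-7*c - 4) + 3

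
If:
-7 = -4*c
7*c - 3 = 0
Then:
No Solution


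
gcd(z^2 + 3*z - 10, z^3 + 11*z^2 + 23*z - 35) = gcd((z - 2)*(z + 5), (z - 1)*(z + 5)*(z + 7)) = z + 5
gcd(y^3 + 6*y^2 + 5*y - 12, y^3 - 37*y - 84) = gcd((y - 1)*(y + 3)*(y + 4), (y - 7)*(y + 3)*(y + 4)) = y^2 + 7*y + 12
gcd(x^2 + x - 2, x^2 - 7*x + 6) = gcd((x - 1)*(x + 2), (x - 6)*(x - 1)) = x - 1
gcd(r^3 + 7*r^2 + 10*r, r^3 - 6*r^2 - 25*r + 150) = r + 5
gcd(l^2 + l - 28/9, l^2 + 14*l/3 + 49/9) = l + 7/3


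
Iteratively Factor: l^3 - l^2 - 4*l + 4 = (l - 2)*(l^2 + l - 2) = (l - 2)*(l + 2)*(l - 1)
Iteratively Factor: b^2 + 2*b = (b)*(b + 2)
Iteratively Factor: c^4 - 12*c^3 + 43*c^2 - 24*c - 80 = (c - 5)*(c^3 - 7*c^2 + 8*c + 16) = (c - 5)*(c - 4)*(c^2 - 3*c - 4) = (c - 5)*(c - 4)*(c + 1)*(c - 4)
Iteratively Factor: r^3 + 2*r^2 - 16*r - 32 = (r + 2)*(r^2 - 16) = (r + 2)*(r + 4)*(r - 4)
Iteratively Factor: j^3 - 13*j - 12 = (j + 1)*(j^2 - j - 12) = (j - 4)*(j + 1)*(j + 3)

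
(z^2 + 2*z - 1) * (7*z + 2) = 7*z^3 + 16*z^2 - 3*z - 2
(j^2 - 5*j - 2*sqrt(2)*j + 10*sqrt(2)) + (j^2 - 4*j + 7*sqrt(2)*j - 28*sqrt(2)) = 2*j^2 - 9*j + 5*sqrt(2)*j - 18*sqrt(2)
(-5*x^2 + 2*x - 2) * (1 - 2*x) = 10*x^3 - 9*x^2 + 6*x - 2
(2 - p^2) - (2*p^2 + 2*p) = -3*p^2 - 2*p + 2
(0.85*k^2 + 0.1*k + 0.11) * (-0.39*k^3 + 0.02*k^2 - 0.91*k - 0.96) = -0.3315*k^5 - 0.022*k^4 - 0.8144*k^3 - 0.9048*k^2 - 0.1961*k - 0.1056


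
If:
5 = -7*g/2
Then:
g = -10/7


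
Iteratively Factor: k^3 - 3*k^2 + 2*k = (k)*(k^2 - 3*k + 2) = k*(k - 2)*(k - 1)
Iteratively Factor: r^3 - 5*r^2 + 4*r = (r)*(r^2 - 5*r + 4) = r*(r - 4)*(r - 1)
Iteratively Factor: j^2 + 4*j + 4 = (j + 2)*(j + 2)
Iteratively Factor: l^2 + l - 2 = (l - 1)*(l + 2)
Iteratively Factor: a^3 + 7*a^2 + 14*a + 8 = (a + 4)*(a^2 + 3*a + 2) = (a + 2)*(a + 4)*(a + 1)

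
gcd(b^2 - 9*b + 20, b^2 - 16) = b - 4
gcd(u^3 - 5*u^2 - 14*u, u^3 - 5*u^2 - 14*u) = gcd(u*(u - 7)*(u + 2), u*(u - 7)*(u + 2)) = u^3 - 5*u^2 - 14*u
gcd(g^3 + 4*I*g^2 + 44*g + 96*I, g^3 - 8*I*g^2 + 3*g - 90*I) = g - 6*I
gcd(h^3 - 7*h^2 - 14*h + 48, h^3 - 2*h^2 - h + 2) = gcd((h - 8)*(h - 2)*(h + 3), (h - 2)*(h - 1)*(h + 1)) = h - 2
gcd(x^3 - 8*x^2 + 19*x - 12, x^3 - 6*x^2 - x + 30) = x - 3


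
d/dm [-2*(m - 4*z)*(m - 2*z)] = -4*m + 12*z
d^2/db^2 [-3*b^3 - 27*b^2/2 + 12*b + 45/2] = -18*b - 27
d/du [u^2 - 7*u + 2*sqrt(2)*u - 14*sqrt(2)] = 2*u - 7 + 2*sqrt(2)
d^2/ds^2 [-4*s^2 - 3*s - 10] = -8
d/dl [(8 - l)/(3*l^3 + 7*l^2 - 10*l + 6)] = (-3*l^3 - 7*l^2 + 10*l + (l - 8)*(9*l^2 + 14*l - 10) - 6)/(3*l^3 + 7*l^2 - 10*l + 6)^2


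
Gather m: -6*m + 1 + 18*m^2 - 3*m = 18*m^2 - 9*m + 1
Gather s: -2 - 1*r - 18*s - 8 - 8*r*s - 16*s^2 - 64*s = -r - 16*s^2 + s*(-8*r - 82) - 10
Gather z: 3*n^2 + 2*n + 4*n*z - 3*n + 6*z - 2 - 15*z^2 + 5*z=3*n^2 - n - 15*z^2 + z*(4*n + 11) - 2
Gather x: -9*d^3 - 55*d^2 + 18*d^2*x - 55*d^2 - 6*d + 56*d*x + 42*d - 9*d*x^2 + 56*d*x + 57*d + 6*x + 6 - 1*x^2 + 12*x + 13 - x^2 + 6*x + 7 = -9*d^3 - 110*d^2 + 93*d + x^2*(-9*d - 2) + x*(18*d^2 + 112*d + 24) + 26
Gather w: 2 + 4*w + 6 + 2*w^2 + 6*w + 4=2*w^2 + 10*w + 12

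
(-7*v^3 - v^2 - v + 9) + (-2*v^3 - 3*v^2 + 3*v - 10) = -9*v^3 - 4*v^2 + 2*v - 1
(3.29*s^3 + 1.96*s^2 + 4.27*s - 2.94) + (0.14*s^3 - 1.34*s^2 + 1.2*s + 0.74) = 3.43*s^3 + 0.62*s^2 + 5.47*s - 2.2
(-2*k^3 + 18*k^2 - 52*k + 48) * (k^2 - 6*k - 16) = -2*k^5 + 30*k^4 - 128*k^3 + 72*k^2 + 544*k - 768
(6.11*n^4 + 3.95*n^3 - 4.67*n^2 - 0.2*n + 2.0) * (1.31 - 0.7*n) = -4.277*n^5 + 5.2391*n^4 + 8.4435*n^3 - 5.9777*n^2 - 1.662*n + 2.62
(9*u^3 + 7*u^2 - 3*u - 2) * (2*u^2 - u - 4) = 18*u^5 + 5*u^4 - 49*u^3 - 29*u^2 + 14*u + 8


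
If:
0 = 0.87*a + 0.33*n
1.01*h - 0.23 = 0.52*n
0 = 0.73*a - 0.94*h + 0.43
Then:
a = -0.11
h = 0.37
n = 0.28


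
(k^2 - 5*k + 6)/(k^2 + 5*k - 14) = (k - 3)/(k + 7)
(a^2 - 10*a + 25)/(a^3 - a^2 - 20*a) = (a - 5)/(a*(a + 4))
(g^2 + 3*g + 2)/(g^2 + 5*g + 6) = (g + 1)/(g + 3)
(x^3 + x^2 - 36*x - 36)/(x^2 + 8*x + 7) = (x^2 - 36)/(x + 7)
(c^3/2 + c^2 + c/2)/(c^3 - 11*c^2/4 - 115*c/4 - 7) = 2*c*(c^2 + 2*c + 1)/(4*c^3 - 11*c^2 - 115*c - 28)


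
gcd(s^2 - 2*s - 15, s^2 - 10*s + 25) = s - 5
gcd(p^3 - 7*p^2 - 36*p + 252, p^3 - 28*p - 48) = p - 6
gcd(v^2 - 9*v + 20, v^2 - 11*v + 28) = v - 4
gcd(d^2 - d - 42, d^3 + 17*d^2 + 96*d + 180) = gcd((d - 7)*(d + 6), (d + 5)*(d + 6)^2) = d + 6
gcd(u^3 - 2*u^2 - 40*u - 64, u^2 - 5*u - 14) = u + 2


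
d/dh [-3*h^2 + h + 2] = 1 - 6*h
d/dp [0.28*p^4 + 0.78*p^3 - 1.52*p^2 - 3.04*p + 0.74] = 1.12*p^3 + 2.34*p^2 - 3.04*p - 3.04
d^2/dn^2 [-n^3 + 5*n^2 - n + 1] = 10 - 6*n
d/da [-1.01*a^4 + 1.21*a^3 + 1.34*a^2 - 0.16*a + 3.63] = -4.04*a^3 + 3.63*a^2 + 2.68*a - 0.16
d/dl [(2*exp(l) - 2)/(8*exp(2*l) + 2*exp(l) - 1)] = (-16*exp(2*l) + 32*exp(l) + 2)*exp(l)/(64*exp(4*l) + 32*exp(3*l) - 12*exp(2*l) - 4*exp(l) + 1)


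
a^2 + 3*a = a*(a + 3)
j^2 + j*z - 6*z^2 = (j - 2*z)*(j + 3*z)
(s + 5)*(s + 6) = s^2 + 11*s + 30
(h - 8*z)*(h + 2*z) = h^2 - 6*h*z - 16*z^2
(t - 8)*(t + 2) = t^2 - 6*t - 16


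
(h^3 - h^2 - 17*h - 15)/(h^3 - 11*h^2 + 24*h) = (h^3 - h^2 - 17*h - 15)/(h*(h^2 - 11*h + 24))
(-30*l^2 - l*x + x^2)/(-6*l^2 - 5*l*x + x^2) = (5*l + x)/(l + x)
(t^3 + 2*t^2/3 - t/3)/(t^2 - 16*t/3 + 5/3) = t*(t + 1)/(t - 5)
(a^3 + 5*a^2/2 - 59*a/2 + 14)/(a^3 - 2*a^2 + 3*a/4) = 2*(a^2 + 3*a - 28)/(a*(2*a - 3))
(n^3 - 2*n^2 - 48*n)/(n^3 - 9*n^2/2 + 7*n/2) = 2*(n^2 - 2*n - 48)/(2*n^2 - 9*n + 7)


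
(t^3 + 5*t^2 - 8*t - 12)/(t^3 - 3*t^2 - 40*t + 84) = (t + 1)/(t - 7)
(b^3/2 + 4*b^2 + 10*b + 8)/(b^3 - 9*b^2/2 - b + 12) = (b^3 + 8*b^2 + 20*b + 16)/(2*b^3 - 9*b^2 - 2*b + 24)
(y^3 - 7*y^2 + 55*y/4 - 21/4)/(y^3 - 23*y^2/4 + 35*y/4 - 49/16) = 4*(y - 3)/(4*y - 7)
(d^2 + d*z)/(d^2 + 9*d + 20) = d*(d + z)/(d^2 + 9*d + 20)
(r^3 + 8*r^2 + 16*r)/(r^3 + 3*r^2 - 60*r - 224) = r*(r + 4)/(r^2 - r - 56)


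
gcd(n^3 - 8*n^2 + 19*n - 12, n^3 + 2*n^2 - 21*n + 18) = n^2 - 4*n + 3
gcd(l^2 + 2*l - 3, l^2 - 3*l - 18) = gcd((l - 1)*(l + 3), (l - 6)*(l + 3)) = l + 3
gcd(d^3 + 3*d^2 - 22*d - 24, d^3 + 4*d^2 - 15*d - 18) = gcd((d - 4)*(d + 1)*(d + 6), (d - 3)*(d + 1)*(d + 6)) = d^2 + 7*d + 6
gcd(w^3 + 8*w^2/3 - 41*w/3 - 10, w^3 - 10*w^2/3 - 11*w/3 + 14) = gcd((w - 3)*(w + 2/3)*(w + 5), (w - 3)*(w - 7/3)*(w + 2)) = w - 3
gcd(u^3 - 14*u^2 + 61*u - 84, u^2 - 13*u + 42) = u - 7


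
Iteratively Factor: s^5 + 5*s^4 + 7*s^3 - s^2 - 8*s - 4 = (s - 1)*(s^4 + 6*s^3 + 13*s^2 + 12*s + 4) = (s - 1)*(s + 2)*(s^3 + 4*s^2 + 5*s + 2) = (s - 1)*(s + 1)*(s + 2)*(s^2 + 3*s + 2) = (s - 1)*(s + 1)^2*(s + 2)*(s + 2)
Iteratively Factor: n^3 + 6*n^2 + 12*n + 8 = (n + 2)*(n^2 + 4*n + 4) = (n + 2)^2*(n + 2)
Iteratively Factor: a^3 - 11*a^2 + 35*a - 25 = (a - 5)*(a^2 - 6*a + 5) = (a - 5)*(a - 1)*(a - 5)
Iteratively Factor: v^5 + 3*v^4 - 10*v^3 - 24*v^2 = (v + 4)*(v^4 - v^3 - 6*v^2) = v*(v + 4)*(v^3 - v^2 - 6*v) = v*(v - 3)*(v + 4)*(v^2 + 2*v) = v^2*(v - 3)*(v + 4)*(v + 2)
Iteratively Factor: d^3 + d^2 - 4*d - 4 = (d + 2)*(d^2 - d - 2) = (d - 2)*(d + 2)*(d + 1)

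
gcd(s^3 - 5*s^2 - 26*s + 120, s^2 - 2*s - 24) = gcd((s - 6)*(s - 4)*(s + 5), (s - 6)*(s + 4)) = s - 6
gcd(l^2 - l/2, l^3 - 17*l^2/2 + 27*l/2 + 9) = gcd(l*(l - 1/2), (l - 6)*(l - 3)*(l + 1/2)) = 1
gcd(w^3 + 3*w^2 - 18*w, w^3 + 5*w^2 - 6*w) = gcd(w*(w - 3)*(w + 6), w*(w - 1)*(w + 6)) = w^2 + 6*w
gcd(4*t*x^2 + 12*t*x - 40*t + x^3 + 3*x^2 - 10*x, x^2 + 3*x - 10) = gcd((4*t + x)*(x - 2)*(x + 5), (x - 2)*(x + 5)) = x^2 + 3*x - 10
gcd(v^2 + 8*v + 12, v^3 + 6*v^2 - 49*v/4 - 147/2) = v + 6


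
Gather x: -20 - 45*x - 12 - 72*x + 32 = -117*x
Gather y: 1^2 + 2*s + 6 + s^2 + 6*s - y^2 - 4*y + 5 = s^2 + 8*s - y^2 - 4*y + 12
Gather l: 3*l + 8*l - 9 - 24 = 11*l - 33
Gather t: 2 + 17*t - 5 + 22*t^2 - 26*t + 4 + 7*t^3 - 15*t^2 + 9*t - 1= 7*t^3 + 7*t^2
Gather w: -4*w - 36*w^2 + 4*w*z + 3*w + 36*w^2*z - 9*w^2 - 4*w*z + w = w^2*(36*z - 45)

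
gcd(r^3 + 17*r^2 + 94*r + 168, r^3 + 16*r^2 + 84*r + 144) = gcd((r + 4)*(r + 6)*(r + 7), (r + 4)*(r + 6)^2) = r^2 + 10*r + 24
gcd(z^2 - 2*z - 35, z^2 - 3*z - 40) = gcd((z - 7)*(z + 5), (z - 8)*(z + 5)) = z + 5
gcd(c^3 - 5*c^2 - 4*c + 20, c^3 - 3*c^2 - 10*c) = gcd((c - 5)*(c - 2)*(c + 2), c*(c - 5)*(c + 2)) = c^2 - 3*c - 10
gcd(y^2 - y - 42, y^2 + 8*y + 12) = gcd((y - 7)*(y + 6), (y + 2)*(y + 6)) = y + 6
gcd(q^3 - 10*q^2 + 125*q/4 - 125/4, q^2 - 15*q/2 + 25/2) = q^2 - 15*q/2 + 25/2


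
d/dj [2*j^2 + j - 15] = 4*j + 1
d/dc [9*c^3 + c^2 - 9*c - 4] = 27*c^2 + 2*c - 9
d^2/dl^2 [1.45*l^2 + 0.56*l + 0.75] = 2.90000000000000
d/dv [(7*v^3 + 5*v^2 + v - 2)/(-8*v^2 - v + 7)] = (-56*v^4 - 14*v^3 + 150*v^2 + 38*v + 5)/(64*v^4 + 16*v^3 - 111*v^2 - 14*v + 49)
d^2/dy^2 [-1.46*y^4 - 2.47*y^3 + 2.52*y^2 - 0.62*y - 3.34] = -17.52*y^2 - 14.82*y + 5.04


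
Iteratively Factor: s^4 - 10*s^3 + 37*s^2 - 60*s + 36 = (s - 2)*(s^3 - 8*s^2 + 21*s - 18) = (s - 3)*(s - 2)*(s^2 - 5*s + 6) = (s - 3)^2*(s - 2)*(s - 2)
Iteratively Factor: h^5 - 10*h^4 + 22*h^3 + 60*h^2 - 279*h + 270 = (h + 3)*(h^4 - 13*h^3 + 61*h^2 - 123*h + 90) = (h - 3)*(h + 3)*(h^3 - 10*h^2 + 31*h - 30) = (h - 3)*(h - 2)*(h + 3)*(h^2 - 8*h + 15) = (h - 5)*(h - 3)*(h - 2)*(h + 3)*(h - 3)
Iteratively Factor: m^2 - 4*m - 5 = (m + 1)*(m - 5)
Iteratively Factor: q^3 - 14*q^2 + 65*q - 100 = (q - 5)*(q^2 - 9*q + 20) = (q - 5)^2*(q - 4)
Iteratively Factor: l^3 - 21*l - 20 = (l + 4)*(l^2 - 4*l - 5) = (l + 1)*(l + 4)*(l - 5)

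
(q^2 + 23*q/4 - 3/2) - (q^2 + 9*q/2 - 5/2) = 5*q/4 + 1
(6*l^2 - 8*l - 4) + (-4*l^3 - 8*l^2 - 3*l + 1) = -4*l^3 - 2*l^2 - 11*l - 3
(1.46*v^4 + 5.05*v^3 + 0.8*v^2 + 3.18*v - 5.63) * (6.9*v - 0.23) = 10.074*v^5 + 34.5092*v^4 + 4.3585*v^3 + 21.758*v^2 - 39.5784*v + 1.2949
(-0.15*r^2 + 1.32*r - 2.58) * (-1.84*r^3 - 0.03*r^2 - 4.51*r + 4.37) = 0.276*r^5 - 2.4243*r^4 + 5.3841*r^3 - 6.5313*r^2 + 17.4042*r - 11.2746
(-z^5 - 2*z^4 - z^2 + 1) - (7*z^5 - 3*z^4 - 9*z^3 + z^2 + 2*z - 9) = -8*z^5 + z^4 + 9*z^3 - 2*z^2 - 2*z + 10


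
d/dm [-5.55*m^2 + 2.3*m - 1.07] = 2.3 - 11.1*m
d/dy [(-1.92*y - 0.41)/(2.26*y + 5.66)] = (-22.465756*y - 56.263796)/(2.26*y + 5.66)^3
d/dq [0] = 0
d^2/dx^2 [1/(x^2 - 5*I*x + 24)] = 2*(-x^2 + 5*I*x + (2*x - 5*I)^2 - 24)/(x^2 - 5*I*x + 24)^3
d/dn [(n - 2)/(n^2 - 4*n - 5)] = (n^2 - 4*n - 2*(n - 2)^2 - 5)/(-n^2 + 4*n + 5)^2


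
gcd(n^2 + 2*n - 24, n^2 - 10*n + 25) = 1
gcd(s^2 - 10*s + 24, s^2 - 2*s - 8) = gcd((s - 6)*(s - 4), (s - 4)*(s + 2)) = s - 4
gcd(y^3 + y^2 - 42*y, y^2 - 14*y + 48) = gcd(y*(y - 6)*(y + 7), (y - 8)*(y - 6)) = y - 6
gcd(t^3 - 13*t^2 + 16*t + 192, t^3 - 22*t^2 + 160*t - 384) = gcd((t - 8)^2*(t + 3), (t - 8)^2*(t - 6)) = t^2 - 16*t + 64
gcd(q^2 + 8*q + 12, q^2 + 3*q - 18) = q + 6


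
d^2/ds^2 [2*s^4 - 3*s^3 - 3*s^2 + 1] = 24*s^2 - 18*s - 6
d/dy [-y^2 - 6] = -2*y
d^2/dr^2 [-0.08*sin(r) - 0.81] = 0.08*sin(r)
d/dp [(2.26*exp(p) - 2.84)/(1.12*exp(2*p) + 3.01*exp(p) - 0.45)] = (-2.5312*exp(2*p) + 6.3616*exp(p) + 7.5314)*exp(p)/(1.2544*exp(4*p) + 6.7424*exp(3*p) + 8.0521*exp(2*p) - 2.709*exp(p) + 0.2025)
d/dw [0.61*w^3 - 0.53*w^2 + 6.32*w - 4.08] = 1.83*w^2 - 1.06*w + 6.32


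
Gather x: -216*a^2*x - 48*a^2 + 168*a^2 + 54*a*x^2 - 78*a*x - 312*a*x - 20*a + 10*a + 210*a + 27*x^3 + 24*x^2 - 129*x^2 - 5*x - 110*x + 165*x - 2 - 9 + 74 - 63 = 120*a^2 + 200*a + 27*x^3 + x^2*(54*a - 105) + x*(-216*a^2 - 390*a + 50)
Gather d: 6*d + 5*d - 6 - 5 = 11*d - 11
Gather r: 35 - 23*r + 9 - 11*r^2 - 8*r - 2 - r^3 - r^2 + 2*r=-r^3 - 12*r^2 - 29*r + 42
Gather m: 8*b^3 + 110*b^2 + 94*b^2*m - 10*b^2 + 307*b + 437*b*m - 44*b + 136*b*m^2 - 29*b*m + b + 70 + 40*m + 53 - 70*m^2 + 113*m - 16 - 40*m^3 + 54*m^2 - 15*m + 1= 8*b^3 + 100*b^2 + 264*b - 40*m^3 + m^2*(136*b - 16) + m*(94*b^2 + 408*b + 138) + 108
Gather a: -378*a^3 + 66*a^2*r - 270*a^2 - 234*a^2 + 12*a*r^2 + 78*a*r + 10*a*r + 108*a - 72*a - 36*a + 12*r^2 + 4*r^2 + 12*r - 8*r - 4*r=-378*a^3 + a^2*(66*r - 504) + a*(12*r^2 + 88*r) + 16*r^2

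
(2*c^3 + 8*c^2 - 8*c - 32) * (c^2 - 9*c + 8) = 2*c^5 - 10*c^4 - 64*c^3 + 104*c^2 + 224*c - 256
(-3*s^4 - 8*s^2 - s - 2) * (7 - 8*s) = 24*s^5 - 21*s^4 + 64*s^3 - 48*s^2 + 9*s - 14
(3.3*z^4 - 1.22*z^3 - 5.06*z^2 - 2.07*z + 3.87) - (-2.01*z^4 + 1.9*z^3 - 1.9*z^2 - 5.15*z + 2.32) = 5.31*z^4 - 3.12*z^3 - 3.16*z^2 + 3.08*z + 1.55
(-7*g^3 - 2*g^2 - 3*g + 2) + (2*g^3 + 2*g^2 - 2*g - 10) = -5*g^3 - 5*g - 8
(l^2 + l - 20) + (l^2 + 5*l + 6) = 2*l^2 + 6*l - 14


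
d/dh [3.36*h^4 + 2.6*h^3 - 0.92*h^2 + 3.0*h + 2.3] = 13.44*h^3 + 7.8*h^2 - 1.84*h + 3.0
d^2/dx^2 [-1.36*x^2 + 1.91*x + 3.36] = -2.72000000000000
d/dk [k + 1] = 1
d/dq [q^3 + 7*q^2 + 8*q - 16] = 3*q^2 + 14*q + 8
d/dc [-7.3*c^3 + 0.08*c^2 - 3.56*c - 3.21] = -21.9*c^2 + 0.16*c - 3.56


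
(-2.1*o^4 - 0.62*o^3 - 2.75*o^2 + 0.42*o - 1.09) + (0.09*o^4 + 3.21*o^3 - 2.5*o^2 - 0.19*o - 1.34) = -2.01*o^4 + 2.59*o^3 - 5.25*o^2 + 0.23*o - 2.43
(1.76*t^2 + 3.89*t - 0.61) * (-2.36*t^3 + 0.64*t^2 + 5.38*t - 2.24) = -4.1536*t^5 - 8.054*t^4 + 13.398*t^3 + 16.5954*t^2 - 11.9954*t + 1.3664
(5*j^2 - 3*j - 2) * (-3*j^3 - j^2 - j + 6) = -15*j^5 + 4*j^4 + 4*j^3 + 35*j^2 - 16*j - 12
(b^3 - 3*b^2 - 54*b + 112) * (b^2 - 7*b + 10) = b^5 - 10*b^4 - 23*b^3 + 460*b^2 - 1324*b + 1120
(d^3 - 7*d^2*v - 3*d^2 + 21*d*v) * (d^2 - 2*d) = d^5 - 7*d^4*v - 5*d^4 + 35*d^3*v + 6*d^3 - 42*d^2*v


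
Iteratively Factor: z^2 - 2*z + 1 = (z - 1)*(z - 1)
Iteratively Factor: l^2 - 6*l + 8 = (l - 2)*(l - 4)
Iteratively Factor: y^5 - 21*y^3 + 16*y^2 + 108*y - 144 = (y - 2)*(y^4 + 2*y^3 - 17*y^2 - 18*y + 72) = (y - 2)*(y + 4)*(y^3 - 2*y^2 - 9*y + 18) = (y - 2)*(y + 3)*(y + 4)*(y^2 - 5*y + 6) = (y - 2)^2*(y + 3)*(y + 4)*(y - 3)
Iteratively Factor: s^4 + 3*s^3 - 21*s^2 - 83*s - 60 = (s + 4)*(s^3 - s^2 - 17*s - 15) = (s + 1)*(s + 4)*(s^2 - 2*s - 15) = (s + 1)*(s + 3)*(s + 4)*(s - 5)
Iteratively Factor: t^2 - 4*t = (t)*(t - 4)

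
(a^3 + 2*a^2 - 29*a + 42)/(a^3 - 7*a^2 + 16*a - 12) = (a + 7)/(a - 2)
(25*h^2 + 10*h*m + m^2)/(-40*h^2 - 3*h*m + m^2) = (-5*h - m)/(8*h - m)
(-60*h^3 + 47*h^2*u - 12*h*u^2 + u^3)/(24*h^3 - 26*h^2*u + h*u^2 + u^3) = (15*h^2 - 8*h*u + u^2)/(-6*h^2 + 5*h*u + u^2)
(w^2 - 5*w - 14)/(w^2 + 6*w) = (w^2 - 5*w - 14)/(w*(w + 6))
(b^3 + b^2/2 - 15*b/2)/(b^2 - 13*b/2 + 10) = b*(b + 3)/(b - 4)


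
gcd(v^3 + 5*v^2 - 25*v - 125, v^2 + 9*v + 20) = v + 5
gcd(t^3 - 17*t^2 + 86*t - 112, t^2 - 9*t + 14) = t^2 - 9*t + 14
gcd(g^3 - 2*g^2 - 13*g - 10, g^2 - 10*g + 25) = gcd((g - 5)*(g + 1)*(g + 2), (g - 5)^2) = g - 5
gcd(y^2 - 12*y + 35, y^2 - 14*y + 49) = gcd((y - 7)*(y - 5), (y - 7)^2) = y - 7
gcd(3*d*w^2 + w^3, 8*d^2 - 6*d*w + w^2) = 1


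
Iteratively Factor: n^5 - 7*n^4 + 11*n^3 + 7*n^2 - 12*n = (n - 4)*(n^4 - 3*n^3 - n^2 + 3*n) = (n - 4)*(n - 1)*(n^3 - 2*n^2 - 3*n) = n*(n - 4)*(n - 1)*(n^2 - 2*n - 3) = n*(n - 4)*(n - 1)*(n + 1)*(n - 3)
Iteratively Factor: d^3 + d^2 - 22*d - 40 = (d + 4)*(d^2 - 3*d - 10) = (d - 5)*(d + 4)*(d + 2)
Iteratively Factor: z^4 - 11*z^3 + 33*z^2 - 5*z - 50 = (z - 2)*(z^3 - 9*z^2 + 15*z + 25) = (z - 5)*(z - 2)*(z^2 - 4*z - 5) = (z - 5)*(z - 2)*(z + 1)*(z - 5)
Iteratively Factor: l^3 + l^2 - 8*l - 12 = (l - 3)*(l^2 + 4*l + 4) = (l - 3)*(l + 2)*(l + 2)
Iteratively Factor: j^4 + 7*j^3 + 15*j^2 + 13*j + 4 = (j + 4)*(j^3 + 3*j^2 + 3*j + 1) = (j + 1)*(j + 4)*(j^2 + 2*j + 1) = (j + 1)^2*(j + 4)*(j + 1)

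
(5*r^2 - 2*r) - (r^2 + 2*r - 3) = 4*r^2 - 4*r + 3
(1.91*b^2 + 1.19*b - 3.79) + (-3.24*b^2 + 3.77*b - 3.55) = -1.33*b^2 + 4.96*b - 7.34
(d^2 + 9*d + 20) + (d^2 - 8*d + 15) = 2*d^2 + d + 35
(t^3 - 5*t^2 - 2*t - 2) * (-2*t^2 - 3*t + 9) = -2*t^5 + 7*t^4 + 28*t^3 - 35*t^2 - 12*t - 18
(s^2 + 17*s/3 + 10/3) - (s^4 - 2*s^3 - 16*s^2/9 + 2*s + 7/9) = -s^4 + 2*s^3 + 25*s^2/9 + 11*s/3 + 23/9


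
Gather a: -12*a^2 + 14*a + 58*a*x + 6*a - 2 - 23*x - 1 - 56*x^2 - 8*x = -12*a^2 + a*(58*x + 20) - 56*x^2 - 31*x - 3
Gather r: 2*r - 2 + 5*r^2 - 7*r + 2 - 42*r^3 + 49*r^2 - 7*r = -42*r^3 + 54*r^2 - 12*r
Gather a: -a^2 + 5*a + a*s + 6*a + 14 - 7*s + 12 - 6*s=-a^2 + a*(s + 11) - 13*s + 26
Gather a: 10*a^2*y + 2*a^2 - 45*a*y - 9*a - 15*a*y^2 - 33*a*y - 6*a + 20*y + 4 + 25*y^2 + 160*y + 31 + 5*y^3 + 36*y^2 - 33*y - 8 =a^2*(10*y + 2) + a*(-15*y^2 - 78*y - 15) + 5*y^3 + 61*y^2 + 147*y + 27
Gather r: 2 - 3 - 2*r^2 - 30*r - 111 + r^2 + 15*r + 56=-r^2 - 15*r - 56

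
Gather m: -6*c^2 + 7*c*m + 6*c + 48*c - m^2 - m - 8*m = -6*c^2 + 54*c - m^2 + m*(7*c - 9)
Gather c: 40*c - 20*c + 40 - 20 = 20*c + 20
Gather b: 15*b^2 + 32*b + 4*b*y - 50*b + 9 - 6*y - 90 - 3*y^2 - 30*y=15*b^2 + b*(4*y - 18) - 3*y^2 - 36*y - 81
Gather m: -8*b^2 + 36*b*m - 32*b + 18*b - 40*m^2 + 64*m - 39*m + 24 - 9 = -8*b^2 - 14*b - 40*m^2 + m*(36*b + 25) + 15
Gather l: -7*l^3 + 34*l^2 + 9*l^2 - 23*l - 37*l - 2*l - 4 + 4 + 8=-7*l^3 + 43*l^2 - 62*l + 8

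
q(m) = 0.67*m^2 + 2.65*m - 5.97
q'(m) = 1.34*m + 2.65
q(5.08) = 24.78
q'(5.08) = 9.46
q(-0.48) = -7.09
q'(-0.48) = 2.01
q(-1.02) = -7.98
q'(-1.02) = 1.28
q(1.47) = -0.63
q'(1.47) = 4.62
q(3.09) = 8.62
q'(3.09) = 6.79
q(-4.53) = -4.23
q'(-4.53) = -3.42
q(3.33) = 10.28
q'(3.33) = 7.11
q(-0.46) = -7.05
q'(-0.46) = 2.03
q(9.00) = 72.15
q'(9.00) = 14.71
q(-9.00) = 24.45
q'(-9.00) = -9.41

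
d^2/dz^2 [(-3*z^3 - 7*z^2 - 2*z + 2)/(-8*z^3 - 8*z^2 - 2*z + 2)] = (64*z^6 + 60*z^5 - 108*z^4 - 49*z^3 + 3*z^2 - 15*z - 1)/(64*z^9 + 192*z^8 + 240*z^7 + 112*z^6 - 36*z^5 - 60*z^4 - 11*z^3 + 9*z^2 + 3*z - 1)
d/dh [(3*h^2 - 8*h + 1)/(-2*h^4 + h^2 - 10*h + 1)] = 2*((4 - 3*h)*(2*h^4 - h^2 + 10*h - 1) + (3*h^2 - 8*h + 1)*(4*h^3 - h + 5))/(2*h^4 - h^2 + 10*h - 1)^2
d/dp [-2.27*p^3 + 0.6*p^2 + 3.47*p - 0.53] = -6.81*p^2 + 1.2*p + 3.47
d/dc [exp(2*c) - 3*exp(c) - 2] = (2*exp(c) - 3)*exp(c)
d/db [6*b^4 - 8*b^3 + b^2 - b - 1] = 24*b^3 - 24*b^2 + 2*b - 1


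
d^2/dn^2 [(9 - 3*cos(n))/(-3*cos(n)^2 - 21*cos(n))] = (19*sin(n)^4/cos(n)^3 + sin(n)^2 + 64 + 167/cos(n) - 126/cos(n)^2 - 313/cos(n)^3)/(cos(n) + 7)^3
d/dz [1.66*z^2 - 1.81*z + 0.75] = 3.32*z - 1.81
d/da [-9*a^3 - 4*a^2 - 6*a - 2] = -27*a^2 - 8*a - 6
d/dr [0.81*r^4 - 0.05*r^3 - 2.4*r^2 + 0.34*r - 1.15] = 3.24*r^3 - 0.15*r^2 - 4.8*r + 0.34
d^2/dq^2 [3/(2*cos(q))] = 3*(sin(q)^2 + 1)/(2*cos(q)^3)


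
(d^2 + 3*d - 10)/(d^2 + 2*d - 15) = (d - 2)/(d - 3)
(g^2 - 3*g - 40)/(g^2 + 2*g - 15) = (g - 8)/(g - 3)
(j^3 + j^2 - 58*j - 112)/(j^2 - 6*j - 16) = j + 7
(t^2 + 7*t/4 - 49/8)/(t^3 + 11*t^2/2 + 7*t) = (t - 7/4)/(t*(t + 2))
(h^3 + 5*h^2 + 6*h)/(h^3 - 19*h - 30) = h/(h - 5)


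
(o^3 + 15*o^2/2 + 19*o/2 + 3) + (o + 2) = o^3 + 15*o^2/2 + 21*o/2 + 5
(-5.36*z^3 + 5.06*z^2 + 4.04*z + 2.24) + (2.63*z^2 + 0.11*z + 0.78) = -5.36*z^3 + 7.69*z^2 + 4.15*z + 3.02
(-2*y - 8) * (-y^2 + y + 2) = 2*y^3 + 6*y^2 - 12*y - 16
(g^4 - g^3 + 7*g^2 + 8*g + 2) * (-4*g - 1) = -4*g^5 + 3*g^4 - 27*g^3 - 39*g^2 - 16*g - 2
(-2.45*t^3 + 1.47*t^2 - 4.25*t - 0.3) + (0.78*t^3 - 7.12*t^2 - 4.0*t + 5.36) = -1.67*t^3 - 5.65*t^2 - 8.25*t + 5.06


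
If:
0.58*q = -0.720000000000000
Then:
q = -1.24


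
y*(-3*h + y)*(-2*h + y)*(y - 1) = 6*h^2*y^2 - 6*h^2*y - 5*h*y^3 + 5*h*y^2 + y^4 - y^3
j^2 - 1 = (j - 1)*(j + 1)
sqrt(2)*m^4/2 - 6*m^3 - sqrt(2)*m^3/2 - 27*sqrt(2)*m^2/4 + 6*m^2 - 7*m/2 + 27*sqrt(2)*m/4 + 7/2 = (m - 1)*(m - 7*sqrt(2))*(m + sqrt(2)/2)*(sqrt(2)*m/2 + 1/2)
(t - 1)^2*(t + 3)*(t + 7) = t^4 + 8*t^3 + 2*t^2 - 32*t + 21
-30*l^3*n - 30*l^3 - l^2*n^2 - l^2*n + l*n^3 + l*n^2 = (-6*l + n)*(5*l + n)*(l*n + l)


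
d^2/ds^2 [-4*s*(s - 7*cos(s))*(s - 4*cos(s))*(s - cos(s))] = -48*s^3*cos(s) - 288*s^2*sin(s) + 312*s^2*cos(2*s) - 48*s^2 + 624*s*sin(2*s) + 204*s*cos(s) - 252*s*cos(3*s) - 168*sin(s) - 168*sin(3*s) - 156*cos(2*s) - 156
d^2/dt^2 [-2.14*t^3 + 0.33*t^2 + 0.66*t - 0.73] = 0.66 - 12.84*t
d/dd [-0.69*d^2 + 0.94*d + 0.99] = 0.94 - 1.38*d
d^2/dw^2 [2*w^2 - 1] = 4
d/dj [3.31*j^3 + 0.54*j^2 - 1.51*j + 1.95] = 9.93*j^2 + 1.08*j - 1.51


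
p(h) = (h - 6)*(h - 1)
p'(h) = 2*h - 7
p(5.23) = -3.26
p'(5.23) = 3.46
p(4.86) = -4.40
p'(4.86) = 2.72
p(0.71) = 1.53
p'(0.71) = -5.58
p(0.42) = 3.24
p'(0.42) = -6.16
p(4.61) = -5.02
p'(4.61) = 2.22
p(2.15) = -4.43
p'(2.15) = -2.70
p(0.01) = 5.93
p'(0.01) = -6.98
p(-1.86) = 22.48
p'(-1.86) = -10.72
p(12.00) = 66.00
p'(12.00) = 17.00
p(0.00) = 6.00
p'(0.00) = -7.00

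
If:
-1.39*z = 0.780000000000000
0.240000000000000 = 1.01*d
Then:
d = 0.24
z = -0.56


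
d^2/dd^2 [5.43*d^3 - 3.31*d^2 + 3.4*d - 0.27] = 32.58*d - 6.62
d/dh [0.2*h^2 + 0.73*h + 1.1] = 0.4*h + 0.73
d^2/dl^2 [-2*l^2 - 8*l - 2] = -4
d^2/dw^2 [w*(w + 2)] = 2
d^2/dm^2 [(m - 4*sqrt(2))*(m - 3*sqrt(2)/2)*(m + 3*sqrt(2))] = 6*m - 5*sqrt(2)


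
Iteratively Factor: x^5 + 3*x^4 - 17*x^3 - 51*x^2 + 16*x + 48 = (x + 1)*(x^4 + 2*x^3 - 19*x^2 - 32*x + 48) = (x - 1)*(x + 1)*(x^3 + 3*x^2 - 16*x - 48) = (x - 1)*(x + 1)*(x + 4)*(x^2 - x - 12) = (x - 4)*(x - 1)*(x + 1)*(x + 4)*(x + 3)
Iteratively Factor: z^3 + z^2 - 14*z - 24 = (z - 4)*(z^2 + 5*z + 6) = (z - 4)*(z + 2)*(z + 3)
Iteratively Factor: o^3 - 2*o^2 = (o)*(o^2 - 2*o) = o^2*(o - 2)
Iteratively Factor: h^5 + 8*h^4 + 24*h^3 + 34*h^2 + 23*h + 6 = (h + 1)*(h^4 + 7*h^3 + 17*h^2 + 17*h + 6) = (h + 1)^2*(h^3 + 6*h^2 + 11*h + 6) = (h + 1)^2*(h + 3)*(h^2 + 3*h + 2) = (h + 1)^2*(h + 2)*(h + 3)*(h + 1)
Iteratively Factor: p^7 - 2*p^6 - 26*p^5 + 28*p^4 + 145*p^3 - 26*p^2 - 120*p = (p - 3)*(p^6 + p^5 - 23*p^4 - 41*p^3 + 22*p^2 + 40*p) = (p - 3)*(p - 1)*(p^5 + 2*p^4 - 21*p^3 - 62*p^2 - 40*p) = (p - 3)*(p - 1)*(p + 4)*(p^4 - 2*p^3 - 13*p^2 - 10*p) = (p - 5)*(p - 3)*(p - 1)*(p + 4)*(p^3 + 3*p^2 + 2*p) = (p - 5)*(p - 3)*(p - 1)*(p + 2)*(p + 4)*(p^2 + p) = (p - 5)*(p - 3)*(p - 1)*(p + 1)*(p + 2)*(p + 4)*(p)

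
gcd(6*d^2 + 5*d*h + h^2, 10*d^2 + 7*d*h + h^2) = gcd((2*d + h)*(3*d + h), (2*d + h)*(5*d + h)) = 2*d + h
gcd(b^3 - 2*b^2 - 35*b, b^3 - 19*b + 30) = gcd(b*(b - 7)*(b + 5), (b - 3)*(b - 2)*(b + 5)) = b + 5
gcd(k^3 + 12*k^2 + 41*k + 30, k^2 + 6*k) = k + 6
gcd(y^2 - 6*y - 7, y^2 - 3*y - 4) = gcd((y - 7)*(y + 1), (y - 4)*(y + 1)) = y + 1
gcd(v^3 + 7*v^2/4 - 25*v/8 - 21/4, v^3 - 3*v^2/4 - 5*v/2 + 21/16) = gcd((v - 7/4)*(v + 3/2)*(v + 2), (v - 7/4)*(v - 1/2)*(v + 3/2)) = v^2 - v/4 - 21/8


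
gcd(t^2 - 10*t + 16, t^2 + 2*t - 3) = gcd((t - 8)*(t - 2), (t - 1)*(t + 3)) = 1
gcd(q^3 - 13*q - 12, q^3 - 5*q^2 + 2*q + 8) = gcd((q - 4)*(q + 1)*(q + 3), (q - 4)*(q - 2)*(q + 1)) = q^2 - 3*q - 4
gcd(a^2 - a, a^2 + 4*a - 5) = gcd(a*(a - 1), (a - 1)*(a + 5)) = a - 1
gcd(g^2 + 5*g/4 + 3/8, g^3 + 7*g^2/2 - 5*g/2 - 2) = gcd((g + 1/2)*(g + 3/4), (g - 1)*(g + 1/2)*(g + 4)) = g + 1/2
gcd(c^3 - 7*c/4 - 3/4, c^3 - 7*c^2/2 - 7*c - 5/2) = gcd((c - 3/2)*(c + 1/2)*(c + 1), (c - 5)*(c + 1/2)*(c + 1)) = c^2 + 3*c/2 + 1/2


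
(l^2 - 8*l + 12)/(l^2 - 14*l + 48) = (l - 2)/(l - 8)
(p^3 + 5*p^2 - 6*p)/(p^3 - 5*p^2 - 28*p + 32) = p*(p + 6)/(p^2 - 4*p - 32)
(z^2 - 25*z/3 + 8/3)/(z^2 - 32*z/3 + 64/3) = (3*z - 1)/(3*z - 8)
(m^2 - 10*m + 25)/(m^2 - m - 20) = (m - 5)/(m + 4)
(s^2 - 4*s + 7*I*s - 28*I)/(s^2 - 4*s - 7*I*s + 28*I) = (s + 7*I)/(s - 7*I)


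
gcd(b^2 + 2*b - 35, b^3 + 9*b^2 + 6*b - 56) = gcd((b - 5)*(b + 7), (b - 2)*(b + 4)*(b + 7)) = b + 7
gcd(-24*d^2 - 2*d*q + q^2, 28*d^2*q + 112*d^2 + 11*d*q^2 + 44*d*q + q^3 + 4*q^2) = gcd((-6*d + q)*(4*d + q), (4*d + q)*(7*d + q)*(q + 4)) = 4*d + q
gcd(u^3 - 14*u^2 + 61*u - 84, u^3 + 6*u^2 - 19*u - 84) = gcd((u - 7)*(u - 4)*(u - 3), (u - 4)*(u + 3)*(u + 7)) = u - 4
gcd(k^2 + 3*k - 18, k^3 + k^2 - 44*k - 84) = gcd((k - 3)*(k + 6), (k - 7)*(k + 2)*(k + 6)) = k + 6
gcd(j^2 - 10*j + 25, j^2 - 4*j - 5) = j - 5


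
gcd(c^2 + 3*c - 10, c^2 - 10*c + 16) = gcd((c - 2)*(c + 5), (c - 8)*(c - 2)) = c - 2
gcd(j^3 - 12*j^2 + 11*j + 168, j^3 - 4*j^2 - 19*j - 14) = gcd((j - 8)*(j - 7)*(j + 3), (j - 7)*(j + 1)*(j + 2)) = j - 7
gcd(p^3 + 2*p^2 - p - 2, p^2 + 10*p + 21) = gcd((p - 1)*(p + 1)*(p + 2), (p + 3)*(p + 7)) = 1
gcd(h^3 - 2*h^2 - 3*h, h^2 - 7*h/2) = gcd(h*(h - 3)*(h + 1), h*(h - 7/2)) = h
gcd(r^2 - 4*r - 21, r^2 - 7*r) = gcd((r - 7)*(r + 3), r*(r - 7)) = r - 7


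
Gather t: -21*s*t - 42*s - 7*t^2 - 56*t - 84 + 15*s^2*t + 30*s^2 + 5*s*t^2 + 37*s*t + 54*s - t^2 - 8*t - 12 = 30*s^2 + 12*s + t^2*(5*s - 8) + t*(15*s^2 + 16*s - 64) - 96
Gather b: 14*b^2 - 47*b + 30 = 14*b^2 - 47*b + 30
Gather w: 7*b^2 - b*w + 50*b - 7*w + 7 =7*b^2 + 50*b + w*(-b - 7) + 7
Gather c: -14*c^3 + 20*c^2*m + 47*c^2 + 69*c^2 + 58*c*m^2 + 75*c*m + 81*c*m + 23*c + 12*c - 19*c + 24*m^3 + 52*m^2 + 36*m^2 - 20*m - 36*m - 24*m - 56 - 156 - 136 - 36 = -14*c^3 + c^2*(20*m + 116) + c*(58*m^2 + 156*m + 16) + 24*m^3 + 88*m^2 - 80*m - 384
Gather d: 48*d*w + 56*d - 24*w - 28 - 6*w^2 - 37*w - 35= d*(48*w + 56) - 6*w^2 - 61*w - 63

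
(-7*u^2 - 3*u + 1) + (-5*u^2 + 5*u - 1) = -12*u^2 + 2*u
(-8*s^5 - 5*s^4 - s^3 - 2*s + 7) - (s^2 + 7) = -8*s^5 - 5*s^4 - s^3 - s^2 - 2*s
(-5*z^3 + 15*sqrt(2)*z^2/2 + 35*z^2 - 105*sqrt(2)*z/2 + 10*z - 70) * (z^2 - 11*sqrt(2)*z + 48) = -5*z^5 + 35*z^4 + 125*sqrt(2)*z^4/2 - 875*sqrt(2)*z^3/2 - 395*z^3 + 250*sqrt(2)*z^2 + 2765*z^2 - 1750*sqrt(2)*z + 480*z - 3360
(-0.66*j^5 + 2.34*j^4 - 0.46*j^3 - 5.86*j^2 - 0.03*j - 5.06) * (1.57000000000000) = -1.0362*j^5 + 3.6738*j^4 - 0.7222*j^3 - 9.2002*j^2 - 0.0471*j - 7.9442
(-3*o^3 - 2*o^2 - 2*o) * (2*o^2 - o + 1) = -6*o^5 - o^4 - 5*o^3 - 2*o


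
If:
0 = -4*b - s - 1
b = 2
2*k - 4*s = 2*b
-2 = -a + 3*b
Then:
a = 8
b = 2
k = -16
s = -9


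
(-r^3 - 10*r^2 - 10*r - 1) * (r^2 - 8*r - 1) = -r^5 - 2*r^4 + 71*r^3 + 89*r^2 + 18*r + 1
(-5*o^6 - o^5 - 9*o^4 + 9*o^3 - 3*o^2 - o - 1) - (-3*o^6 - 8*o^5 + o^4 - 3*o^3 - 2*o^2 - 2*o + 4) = -2*o^6 + 7*o^5 - 10*o^4 + 12*o^3 - o^2 + o - 5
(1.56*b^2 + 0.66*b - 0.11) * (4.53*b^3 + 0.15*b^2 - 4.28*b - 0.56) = 7.0668*b^5 + 3.2238*b^4 - 7.0761*b^3 - 3.7149*b^2 + 0.1012*b + 0.0616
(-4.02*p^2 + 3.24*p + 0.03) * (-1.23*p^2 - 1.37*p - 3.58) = 4.9446*p^4 + 1.5222*p^3 + 9.9159*p^2 - 11.6403*p - 0.1074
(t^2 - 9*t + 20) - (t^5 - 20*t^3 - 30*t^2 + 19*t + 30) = -t^5 + 20*t^3 + 31*t^2 - 28*t - 10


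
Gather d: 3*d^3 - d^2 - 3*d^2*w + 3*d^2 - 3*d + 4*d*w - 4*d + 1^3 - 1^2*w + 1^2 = 3*d^3 + d^2*(2 - 3*w) + d*(4*w - 7) - w + 2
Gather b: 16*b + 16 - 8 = 16*b + 8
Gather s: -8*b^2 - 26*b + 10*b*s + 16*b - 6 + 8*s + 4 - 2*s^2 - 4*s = -8*b^2 - 10*b - 2*s^2 + s*(10*b + 4) - 2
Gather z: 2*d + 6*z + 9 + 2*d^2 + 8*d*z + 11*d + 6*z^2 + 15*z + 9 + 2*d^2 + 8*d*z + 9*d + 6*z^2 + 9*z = 4*d^2 + 22*d + 12*z^2 + z*(16*d + 30) + 18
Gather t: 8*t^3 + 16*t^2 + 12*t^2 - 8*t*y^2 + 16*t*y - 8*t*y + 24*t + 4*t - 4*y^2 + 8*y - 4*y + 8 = 8*t^3 + 28*t^2 + t*(-8*y^2 + 8*y + 28) - 4*y^2 + 4*y + 8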